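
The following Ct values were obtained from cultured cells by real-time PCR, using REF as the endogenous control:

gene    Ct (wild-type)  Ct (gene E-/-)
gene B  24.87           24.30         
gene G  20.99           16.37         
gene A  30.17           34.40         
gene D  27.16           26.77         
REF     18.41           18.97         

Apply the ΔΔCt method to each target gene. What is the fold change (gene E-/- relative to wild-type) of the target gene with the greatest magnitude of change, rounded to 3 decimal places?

gene B: ΔΔCt = (24.30−18.97) − (24.87−18.41) = 5.33 − 6.46 = -1.13; fold change = 2^1.13 = 2.189
gene G: ΔΔCt = (16.37−18.97) − (20.99−18.41) = -2.60 − 2.58 = -5.18; fold change = 2^5.18 = 36.252
gene A: ΔΔCt = (34.40−18.97) − (30.17−18.41) = 15.43 − 11.76 = 3.67; fold change = 2^-3.67 = 0.079
gene D: ΔΔCt = (26.77−18.97) − (27.16−18.41) = 7.80 − 8.75 = -0.95; fold change = 2^0.95 = 1.932
gene G has the largest |ΔΔCt| = 5.18.

36.252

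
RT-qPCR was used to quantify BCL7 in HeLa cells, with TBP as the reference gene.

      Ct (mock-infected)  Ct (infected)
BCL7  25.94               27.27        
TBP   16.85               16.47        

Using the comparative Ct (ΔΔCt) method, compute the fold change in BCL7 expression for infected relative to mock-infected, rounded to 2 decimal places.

0.31

ΔCt(mock-infected) = 25.940 − 16.850 = 9.090
ΔCt(infected) = 27.270 − 16.470 = 10.800
ΔΔCt = 10.800 − 9.090 = 1.710
Fold change = 2^(−1.710) = 0.306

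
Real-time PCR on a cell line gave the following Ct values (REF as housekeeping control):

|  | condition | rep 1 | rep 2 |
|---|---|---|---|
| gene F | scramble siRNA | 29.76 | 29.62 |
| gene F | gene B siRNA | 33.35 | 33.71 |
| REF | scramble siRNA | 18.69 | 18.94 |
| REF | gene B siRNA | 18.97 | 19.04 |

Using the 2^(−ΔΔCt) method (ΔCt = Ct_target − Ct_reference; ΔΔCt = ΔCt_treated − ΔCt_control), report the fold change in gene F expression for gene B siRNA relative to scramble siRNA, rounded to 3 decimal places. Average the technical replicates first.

0.080

Mean Ct: gene F scramble siRNA 29.690; gene F gene B siRNA 33.530; REF scramble siRNA 18.815; REF gene B siRNA 19.005
ΔCt(scramble siRNA) = 29.690 − 18.815 = 10.875
ΔCt(gene B siRNA) = 33.530 − 19.005 = 14.525
ΔΔCt = 14.525 − 10.875 = 3.650
Fold change = 2^(−3.650) = 0.0797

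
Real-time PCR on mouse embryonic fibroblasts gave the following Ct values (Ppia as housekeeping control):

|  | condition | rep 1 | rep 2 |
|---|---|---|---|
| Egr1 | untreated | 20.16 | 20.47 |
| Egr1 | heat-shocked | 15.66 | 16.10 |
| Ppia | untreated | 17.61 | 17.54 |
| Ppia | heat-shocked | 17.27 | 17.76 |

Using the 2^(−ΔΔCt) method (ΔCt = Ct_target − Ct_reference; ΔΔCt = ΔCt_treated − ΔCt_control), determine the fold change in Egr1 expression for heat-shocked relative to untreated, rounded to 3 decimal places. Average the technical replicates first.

Mean Ct: Egr1 untreated 20.315; Egr1 heat-shocked 15.880; Ppia untreated 17.575; Ppia heat-shocked 17.515
ΔCt(untreated) = 20.315 − 17.575 = 2.740
ΔCt(heat-shocked) = 15.880 − 17.515 = -1.635
ΔΔCt = -1.635 − 2.740 = -4.375
Fold change = 2^(−(-4.375)) = 2^4.375 = 20.7494

20.749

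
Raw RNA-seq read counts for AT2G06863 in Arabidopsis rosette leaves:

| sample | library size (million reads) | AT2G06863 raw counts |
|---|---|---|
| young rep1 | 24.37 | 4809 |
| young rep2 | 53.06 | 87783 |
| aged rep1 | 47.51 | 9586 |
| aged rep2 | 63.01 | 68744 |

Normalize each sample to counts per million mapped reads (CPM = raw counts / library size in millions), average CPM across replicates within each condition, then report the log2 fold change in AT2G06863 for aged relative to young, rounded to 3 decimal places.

-0.518

CPM(young rep1) = 4809 / 24.37 = 197.3328
CPM(young rep2) = 87783 / 53.06 = 1654.4101
CPM(aged rep1) = 9586 / 47.51 = 201.7680
CPM(aged rep2) = 68744 / 63.01 = 1091.0014
mean CPM(young) = 925.8714; mean CPM(aged) = 646.3847
Fold change = 646.3847 / 925.8714 = 0.69814
log2(0.69814) = -0.5184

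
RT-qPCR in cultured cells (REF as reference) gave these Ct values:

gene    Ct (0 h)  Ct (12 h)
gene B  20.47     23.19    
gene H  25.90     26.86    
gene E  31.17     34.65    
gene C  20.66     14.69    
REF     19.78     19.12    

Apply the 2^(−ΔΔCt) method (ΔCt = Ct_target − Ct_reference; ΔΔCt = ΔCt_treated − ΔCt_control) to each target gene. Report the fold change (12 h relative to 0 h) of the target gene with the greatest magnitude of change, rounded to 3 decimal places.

39.671

gene B: ΔΔCt = (23.19−19.12) − (20.47−19.78) = 4.07 − 0.69 = 3.38; fold change = 2^-3.38 = 0.096
gene H: ΔΔCt = (26.86−19.12) − (25.90−19.78) = 7.74 − 6.12 = 1.62; fold change = 2^-1.62 = 0.325
gene E: ΔΔCt = (34.65−19.12) − (31.17−19.78) = 15.53 − 11.39 = 4.14; fold change = 2^-4.14 = 0.057
gene C: ΔΔCt = (14.69−19.12) − (20.66−19.78) = -4.43 − 0.88 = -5.31; fold change = 2^5.31 = 39.671
gene C has the largest |ΔΔCt| = 5.31.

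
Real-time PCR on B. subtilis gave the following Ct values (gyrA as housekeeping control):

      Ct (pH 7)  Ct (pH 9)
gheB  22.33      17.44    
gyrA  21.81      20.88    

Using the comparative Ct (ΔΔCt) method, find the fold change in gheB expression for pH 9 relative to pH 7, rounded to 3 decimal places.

15.562

ΔCt(pH 7) = 22.330 − 21.810 = 0.520
ΔCt(pH 9) = 17.440 − 20.880 = -3.440
ΔΔCt = -3.440 − 0.520 = -3.960
Fold change = 2^(−(-3.960)) = 2^3.960 = 15.5625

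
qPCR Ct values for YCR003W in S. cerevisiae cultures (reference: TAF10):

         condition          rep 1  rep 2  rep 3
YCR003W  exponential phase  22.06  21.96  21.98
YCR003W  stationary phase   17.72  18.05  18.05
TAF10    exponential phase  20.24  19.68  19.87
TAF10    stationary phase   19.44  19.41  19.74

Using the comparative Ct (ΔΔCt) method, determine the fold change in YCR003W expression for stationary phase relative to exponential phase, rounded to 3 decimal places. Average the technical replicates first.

Mean Ct: YCR003W exponential phase 22.000; YCR003W stationary phase 17.940; TAF10 exponential phase 19.930; TAF10 stationary phase 19.530
ΔCt(exponential phase) = 22.000 − 19.930 = 2.070
ΔCt(stationary phase) = 17.940 − 19.530 = -1.590
ΔΔCt = -1.590 − 2.070 = -3.660
Fold change = 2^(−(-3.660)) = 2^3.660 = 12.6407

12.641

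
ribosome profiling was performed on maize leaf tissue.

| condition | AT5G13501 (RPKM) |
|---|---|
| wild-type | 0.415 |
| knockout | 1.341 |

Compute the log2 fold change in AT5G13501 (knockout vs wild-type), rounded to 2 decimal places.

Fold change = 1.341 / 0.415 = 3.2313
log2(3.2313) = 1.692

1.69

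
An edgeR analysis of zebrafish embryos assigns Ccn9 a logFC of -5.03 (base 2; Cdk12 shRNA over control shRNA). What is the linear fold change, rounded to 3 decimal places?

Fold change = 2^(-5.03) = 0.0306

0.031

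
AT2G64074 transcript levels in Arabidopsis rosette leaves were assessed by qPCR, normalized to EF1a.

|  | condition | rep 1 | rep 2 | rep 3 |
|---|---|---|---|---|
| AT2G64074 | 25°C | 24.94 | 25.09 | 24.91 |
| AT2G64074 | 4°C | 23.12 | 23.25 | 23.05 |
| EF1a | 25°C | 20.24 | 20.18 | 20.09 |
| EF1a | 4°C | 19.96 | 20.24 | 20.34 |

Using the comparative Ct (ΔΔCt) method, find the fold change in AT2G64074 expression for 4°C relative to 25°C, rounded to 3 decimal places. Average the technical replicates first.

3.605

Mean Ct: AT2G64074 25°C 24.980; AT2G64074 4°C 23.140; EF1a 25°C 20.170; EF1a 4°C 20.180
ΔCt(25°C) = 24.980 − 20.170 = 4.810
ΔCt(4°C) = 23.140 − 20.180 = 2.960
ΔΔCt = 2.960 − 4.810 = -1.850
Fold change = 2^(−(-1.850)) = 2^1.850 = 3.6050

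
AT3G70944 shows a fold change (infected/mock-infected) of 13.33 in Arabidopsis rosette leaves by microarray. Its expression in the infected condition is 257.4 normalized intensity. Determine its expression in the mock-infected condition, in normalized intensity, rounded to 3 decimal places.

mock-infected expression = 257.4 / 13.33 = 19.310

19.310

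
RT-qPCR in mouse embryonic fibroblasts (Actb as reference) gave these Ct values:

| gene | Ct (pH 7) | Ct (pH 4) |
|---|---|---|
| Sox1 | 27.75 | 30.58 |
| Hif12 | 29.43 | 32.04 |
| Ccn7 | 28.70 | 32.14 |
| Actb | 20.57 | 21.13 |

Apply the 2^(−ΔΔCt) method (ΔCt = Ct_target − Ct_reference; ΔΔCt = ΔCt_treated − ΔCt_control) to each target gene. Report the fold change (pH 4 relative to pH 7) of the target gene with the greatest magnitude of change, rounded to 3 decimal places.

0.136

Sox1: ΔΔCt = (30.58−21.13) − (27.75−20.57) = 9.45 − 7.18 = 2.27; fold change = 2^-2.27 = 0.207
Hif12: ΔΔCt = (32.04−21.13) − (29.43−20.57) = 10.91 − 8.86 = 2.05; fold change = 2^-2.05 = 0.241
Ccn7: ΔΔCt = (32.14−21.13) − (28.70−20.57) = 11.01 − 8.13 = 2.88; fold change = 2^-2.88 = 0.136
Ccn7 has the largest |ΔΔCt| = 2.88.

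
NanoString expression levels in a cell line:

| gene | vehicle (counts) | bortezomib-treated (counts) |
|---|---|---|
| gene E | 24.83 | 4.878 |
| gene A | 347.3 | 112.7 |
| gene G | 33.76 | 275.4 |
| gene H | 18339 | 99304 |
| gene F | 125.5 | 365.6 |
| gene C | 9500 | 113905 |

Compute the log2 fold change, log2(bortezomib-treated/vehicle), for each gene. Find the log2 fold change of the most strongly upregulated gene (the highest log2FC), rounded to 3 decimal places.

log2(4.878/24.83) = -2.348  (gene E)
log2(112.7/347.3) = -1.624  (gene A)
log2(275.4/33.76) = 3.028  (gene G)
log2(99304/18339) = 2.437  (gene H)
log2(365.6/125.5) = 1.543  (gene F)
log2(113905/9500) = 3.584  (gene C)
gene C is most strongly upregulated.

3.584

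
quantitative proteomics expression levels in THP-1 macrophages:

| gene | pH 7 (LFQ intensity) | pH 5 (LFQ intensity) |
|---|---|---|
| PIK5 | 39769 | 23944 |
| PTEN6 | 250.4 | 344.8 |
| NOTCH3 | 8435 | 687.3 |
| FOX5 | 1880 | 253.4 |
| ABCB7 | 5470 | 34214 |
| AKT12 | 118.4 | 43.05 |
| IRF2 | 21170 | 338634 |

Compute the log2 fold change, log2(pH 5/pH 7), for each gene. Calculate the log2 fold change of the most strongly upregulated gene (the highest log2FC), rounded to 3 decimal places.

4.000

log2(23944/39769) = -0.732  (PIK5)
log2(344.8/250.4) = 0.462  (PTEN6)
log2(687.3/8435) = -3.617  (NOTCH3)
log2(253.4/1880) = -2.891  (FOX5)
log2(34214/5470) = 2.645  (ABCB7)
log2(43.05/118.4) = -1.460  (AKT12)
log2(338634/21170) = 4.000  (IRF2)
IRF2 is most strongly upregulated.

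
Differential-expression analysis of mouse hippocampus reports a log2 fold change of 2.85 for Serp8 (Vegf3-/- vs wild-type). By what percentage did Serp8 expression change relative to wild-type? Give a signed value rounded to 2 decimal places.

Fold change = 2^(2.85) = 7.2100
Percent change = (FC − 1) × 100% = (7.2100 − 1) × 100 = 621.00%

621.00%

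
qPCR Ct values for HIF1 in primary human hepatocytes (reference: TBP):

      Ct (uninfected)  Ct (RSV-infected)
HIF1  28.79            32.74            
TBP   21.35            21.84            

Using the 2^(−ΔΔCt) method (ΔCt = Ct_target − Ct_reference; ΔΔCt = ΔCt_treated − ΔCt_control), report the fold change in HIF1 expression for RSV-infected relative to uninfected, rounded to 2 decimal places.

ΔCt(uninfected) = 28.790 − 21.350 = 7.440
ΔCt(RSV-infected) = 32.740 − 21.840 = 10.900
ΔΔCt = 10.900 − 7.440 = 3.460
Fold change = 2^(−3.460) = 0.091

0.09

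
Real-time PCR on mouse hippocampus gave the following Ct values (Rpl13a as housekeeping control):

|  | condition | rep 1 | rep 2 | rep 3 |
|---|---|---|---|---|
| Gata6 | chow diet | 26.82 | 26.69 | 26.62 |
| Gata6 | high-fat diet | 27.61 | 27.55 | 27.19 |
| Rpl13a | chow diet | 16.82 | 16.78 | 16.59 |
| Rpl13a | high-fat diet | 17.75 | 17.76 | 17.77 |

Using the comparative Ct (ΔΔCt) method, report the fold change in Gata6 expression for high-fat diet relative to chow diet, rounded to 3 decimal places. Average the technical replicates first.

1.223

Mean Ct: Gata6 chow diet 26.710; Gata6 high-fat diet 27.450; Rpl13a chow diet 16.730; Rpl13a high-fat diet 17.760
ΔCt(chow diet) = 26.710 − 16.730 = 9.980
ΔCt(high-fat diet) = 27.450 − 17.760 = 9.690
ΔΔCt = 9.690 − 9.980 = -0.290
Fold change = 2^(−(-0.290)) = 2^0.290 = 1.2226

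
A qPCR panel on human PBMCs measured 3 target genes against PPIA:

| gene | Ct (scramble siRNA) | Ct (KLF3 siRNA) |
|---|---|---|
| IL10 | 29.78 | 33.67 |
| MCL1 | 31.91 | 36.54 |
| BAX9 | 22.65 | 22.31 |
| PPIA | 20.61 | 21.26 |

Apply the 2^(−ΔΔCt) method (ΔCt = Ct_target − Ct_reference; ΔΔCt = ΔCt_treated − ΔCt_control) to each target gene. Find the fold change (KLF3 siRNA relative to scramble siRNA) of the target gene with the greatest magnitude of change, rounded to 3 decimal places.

0.063

IL10: ΔΔCt = (33.67−21.26) − (29.78−20.61) = 12.41 − 9.17 = 3.24; fold change = 2^-3.24 = 0.106
MCL1: ΔΔCt = (36.54−21.26) − (31.91−20.61) = 15.28 − 11.30 = 3.98; fold change = 2^-3.98 = 0.063
BAX9: ΔΔCt = (22.31−21.26) − (22.65−20.61) = 1.05 − 2.04 = -0.99; fold change = 2^0.99 = 1.986
MCL1 has the largest |ΔΔCt| = 3.98.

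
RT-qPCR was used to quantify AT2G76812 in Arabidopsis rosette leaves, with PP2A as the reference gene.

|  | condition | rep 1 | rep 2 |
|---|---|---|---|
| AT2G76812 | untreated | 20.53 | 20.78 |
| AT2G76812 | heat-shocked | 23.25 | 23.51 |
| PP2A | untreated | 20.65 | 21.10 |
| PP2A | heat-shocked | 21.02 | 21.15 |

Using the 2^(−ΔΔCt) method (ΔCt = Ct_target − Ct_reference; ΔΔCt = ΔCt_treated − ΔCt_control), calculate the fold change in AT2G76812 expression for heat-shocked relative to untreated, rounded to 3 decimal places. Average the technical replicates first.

Mean Ct: AT2G76812 untreated 20.655; AT2G76812 heat-shocked 23.380; PP2A untreated 20.875; PP2A heat-shocked 21.085
ΔCt(untreated) = 20.655 − 20.875 = -0.220
ΔCt(heat-shocked) = 23.380 − 21.085 = 2.295
ΔΔCt = 2.295 − (-0.220) = 2.515
Fold change = 2^(−2.515) = 0.1749

0.175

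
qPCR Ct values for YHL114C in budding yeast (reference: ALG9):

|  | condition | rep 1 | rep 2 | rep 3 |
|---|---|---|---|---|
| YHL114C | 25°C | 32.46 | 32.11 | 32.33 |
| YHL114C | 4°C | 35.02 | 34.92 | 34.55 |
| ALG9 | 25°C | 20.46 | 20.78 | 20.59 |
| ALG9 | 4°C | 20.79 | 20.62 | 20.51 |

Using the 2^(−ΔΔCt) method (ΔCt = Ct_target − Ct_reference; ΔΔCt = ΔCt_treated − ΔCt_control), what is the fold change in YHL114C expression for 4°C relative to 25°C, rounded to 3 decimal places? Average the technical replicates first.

Mean Ct: YHL114C 25°C 32.300; YHL114C 4°C 34.830; ALG9 25°C 20.610; ALG9 4°C 20.640
ΔCt(25°C) = 32.300 − 20.610 = 11.690
ΔCt(4°C) = 34.830 − 20.640 = 14.190
ΔΔCt = 14.190 − 11.690 = 2.500
Fold change = 2^(−2.500) = 0.1768

0.177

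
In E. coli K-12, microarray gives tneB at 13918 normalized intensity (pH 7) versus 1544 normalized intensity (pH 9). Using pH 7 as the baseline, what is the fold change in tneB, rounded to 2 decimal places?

Fold change = 1544 / 13918 = 0.111
tneB is downregulated.

0.11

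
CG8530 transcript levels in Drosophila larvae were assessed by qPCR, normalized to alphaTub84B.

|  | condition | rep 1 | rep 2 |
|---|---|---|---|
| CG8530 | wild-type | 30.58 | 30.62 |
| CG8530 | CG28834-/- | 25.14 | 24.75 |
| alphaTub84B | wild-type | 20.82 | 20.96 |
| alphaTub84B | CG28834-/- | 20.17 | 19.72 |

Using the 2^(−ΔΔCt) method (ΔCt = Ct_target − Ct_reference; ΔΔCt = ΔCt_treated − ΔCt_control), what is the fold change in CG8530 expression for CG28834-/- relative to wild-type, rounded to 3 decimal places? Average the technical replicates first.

Mean Ct: CG8530 wild-type 30.600; CG8530 CG28834-/- 24.945; alphaTub84B wild-type 20.890; alphaTub84B CG28834-/- 19.945
ΔCt(wild-type) = 30.600 − 20.890 = 9.710
ΔCt(CG28834-/-) = 24.945 − 19.945 = 5.000
ΔΔCt = 5.000 − 9.710 = -4.710
Fold change = 2^(−(-4.710)) = 2^4.710 = 26.1729

26.173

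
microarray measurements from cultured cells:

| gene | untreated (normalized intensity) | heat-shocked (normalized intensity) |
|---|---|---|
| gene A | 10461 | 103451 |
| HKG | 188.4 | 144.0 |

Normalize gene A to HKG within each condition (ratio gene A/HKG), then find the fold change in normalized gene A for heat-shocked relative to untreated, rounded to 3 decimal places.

gene A/HKG (untreated) = 10461 / 188.4 = 55.525
gene A/HKG (heat-shocked) = 103451 / 144.0 = 718.41
Fold change = 718.41 / 55.525 = 12.9384

12.938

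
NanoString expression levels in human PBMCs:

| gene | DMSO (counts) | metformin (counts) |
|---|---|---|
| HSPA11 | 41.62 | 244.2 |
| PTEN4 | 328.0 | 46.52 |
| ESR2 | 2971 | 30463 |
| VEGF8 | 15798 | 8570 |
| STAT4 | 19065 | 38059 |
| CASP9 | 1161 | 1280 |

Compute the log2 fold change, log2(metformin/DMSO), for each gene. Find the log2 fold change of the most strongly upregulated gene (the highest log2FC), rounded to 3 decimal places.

3.358

log2(244.2/41.62) = 2.553  (HSPA11)
log2(46.52/328.0) = -2.818  (PTEN4)
log2(30463/2971) = 3.358  (ESR2)
log2(8570/15798) = -0.882  (VEGF8)
log2(38059/19065) = 0.997  (STAT4)
log2(1280/1161) = 0.141  (CASP9)
ESR2 is most strongly upregulated.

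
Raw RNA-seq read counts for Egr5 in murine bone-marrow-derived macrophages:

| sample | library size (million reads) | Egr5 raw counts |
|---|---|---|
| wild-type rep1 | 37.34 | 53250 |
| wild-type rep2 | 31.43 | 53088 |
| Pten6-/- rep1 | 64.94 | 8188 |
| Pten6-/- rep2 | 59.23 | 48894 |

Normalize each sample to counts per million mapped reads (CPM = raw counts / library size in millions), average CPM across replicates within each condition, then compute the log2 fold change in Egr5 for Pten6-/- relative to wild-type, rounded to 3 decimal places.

-1.711

CPM(wild-type rep1) = 53250 / 37.34 = 1426.0846
CPM(wild-type rep2) = 53088 / 31.43 = 1689.0869
CPM(Pten6-/- rep1) = 8188 / 64.94 = 126.0856
CPM(Pten6-/- rep2) = 48894 / 59.23 = 825.4938
mean CPM(wild-type) = 1557.5857; mean CPM(Pten6-/-) = 475.7897
Fold change = 475.7897 / 1557.5857 = 0.30547
log2(0.30547) = -1.7109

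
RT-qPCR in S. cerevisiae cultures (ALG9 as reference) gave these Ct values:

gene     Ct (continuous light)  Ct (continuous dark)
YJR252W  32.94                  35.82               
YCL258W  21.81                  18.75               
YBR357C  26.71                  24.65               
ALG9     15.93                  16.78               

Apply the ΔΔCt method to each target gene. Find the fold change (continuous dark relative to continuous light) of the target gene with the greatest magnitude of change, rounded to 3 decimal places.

YJR252W: ΔΔCt = (35.82−16.78) − (32.94−15.93) = 19.04 − 17.01 = 2.03; fold change = 2^-2.03 = 0.245
YCL258W: ΔΔCt = (18.75−16.78) − (21.81−15.93) = 1.97 − 5.88 = -3.91; fold change = 2^3.91 = 15.032
YBR357C: ΔΔCt = (24.65−16.78) − (26.71−15.93) = 7.87 − 10.78 = -2.91; fold change = 2^2.91 = 7.516
YCL258W has the largest |ΔΔCt| = 3.91.

15.032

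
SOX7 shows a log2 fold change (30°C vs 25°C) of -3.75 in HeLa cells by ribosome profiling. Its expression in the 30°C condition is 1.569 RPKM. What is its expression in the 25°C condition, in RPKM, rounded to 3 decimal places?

Fold change = 2^(-3.75) = 0.0743
25°C expression = 1.569 / 0.0743 = 21.110

21.110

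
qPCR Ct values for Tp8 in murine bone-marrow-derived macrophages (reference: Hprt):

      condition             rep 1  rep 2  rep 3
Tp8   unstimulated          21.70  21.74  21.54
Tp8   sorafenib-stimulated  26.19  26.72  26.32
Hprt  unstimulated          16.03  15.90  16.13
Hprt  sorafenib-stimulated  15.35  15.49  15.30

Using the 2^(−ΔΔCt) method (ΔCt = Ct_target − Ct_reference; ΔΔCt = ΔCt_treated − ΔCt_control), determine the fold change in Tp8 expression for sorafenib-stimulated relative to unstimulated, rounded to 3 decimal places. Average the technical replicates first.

Mean Ct: Tp8 unstimulated 21.660; Tp8 sorafenib-stimulated 26.410; Hprt unstimulated 16.020; Hprt sorafenib-stimulated 15.380
ΔCt(unstimulated) = 21.660 − 16.020 = 5.640
ΔCt(sorafenib-stimulated) = 26.410 − 15.380 = 11.030
ΔΔCt = 11.030 − 5.640 = 5.390
Fold change = 2^(−5.390) = 0.0238

0.024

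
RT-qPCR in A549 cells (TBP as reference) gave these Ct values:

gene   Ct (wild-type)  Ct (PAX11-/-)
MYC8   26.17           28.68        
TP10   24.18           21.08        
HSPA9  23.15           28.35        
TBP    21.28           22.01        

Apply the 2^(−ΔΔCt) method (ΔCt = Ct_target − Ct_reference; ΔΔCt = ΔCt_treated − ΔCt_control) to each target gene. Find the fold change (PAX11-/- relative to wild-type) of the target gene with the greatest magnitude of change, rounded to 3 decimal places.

0.045

MYC8: ΔΔCt = (28.68−22.01) − (26.17−21.28) = 6.67 − 4.89 = 1.78; fold change = 2^-1.78 = 0.291
TP10: ΔΔCt = (21.08−22.01) − (24.18−21.28) = -0.93 − 2.90 = -3.83; fold change = 2^3.83 = 14.221
HSPA9: ΔΔCt = (28.35−22.01) − (23.15−21.28) = 6.34 − 1.87 = 4.47; fold change = 2^-4.47 = 0.045
HSPA9 has the largest |ΔΔCt| = 4.47.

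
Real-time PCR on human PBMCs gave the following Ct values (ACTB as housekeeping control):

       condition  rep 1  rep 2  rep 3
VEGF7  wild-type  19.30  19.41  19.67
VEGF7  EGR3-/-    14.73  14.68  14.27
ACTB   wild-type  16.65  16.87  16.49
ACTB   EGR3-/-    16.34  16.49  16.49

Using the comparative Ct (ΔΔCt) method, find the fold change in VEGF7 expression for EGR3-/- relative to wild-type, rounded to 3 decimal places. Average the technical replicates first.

25.457

Mean Ct: VEGF7 wild-type 19.460; VEGF7 EGR3-/- 14.560; ACTB wild-type 16.670; ACTB EGR3-/- 16.440
ΔCt(wild-type) = 19.460 − 16.670 = 2.790
ΔCt(EGR3-/-) = 14.560 − 16.440 = -1.880
ΔΔCt = -1.880 − 2.790 = -4.670
Fold change = 2^(−(-4.670)) = 2^4.670 = 25.4572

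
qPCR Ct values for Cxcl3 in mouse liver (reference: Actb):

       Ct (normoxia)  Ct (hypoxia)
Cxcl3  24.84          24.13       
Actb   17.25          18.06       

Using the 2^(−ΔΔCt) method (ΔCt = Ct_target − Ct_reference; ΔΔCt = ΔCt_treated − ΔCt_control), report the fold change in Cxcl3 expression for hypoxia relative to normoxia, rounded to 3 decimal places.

2.868

ΔCt(normoxia) = 24.840 − 17.250 = 7.590
ΔCt(hypoxia) = 24.130 − 18.060 = 6.070
ΔΔCt = 6.070 − 7.590 = -1.520
Fold change = 2^(−(-1.520)) = 2^1.520 = 2.8679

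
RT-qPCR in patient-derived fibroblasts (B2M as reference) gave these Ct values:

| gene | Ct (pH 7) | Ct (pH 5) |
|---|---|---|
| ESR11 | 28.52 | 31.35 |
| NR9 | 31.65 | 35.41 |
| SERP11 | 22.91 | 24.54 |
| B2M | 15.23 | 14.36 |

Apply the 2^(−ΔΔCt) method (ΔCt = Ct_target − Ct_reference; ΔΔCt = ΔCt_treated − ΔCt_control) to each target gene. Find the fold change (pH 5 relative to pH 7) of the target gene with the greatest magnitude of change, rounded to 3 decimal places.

ESR11: ΔΔCt = (31.35−14.36) − (28.52−15.23) = 16.99 − 13.29 = 3.70; fold change = 2^-3.70 = 0.077
NR9: ΔΔCt = (35.41−14.36) − (31.65−15.23) = 21.05 − 16.42 = 4.63; fold change = 2^-4.63 = 0.040
SERP11: ΔΔCt = (24.54−14.36) − (22.91−15.23) = 10.18 − 7.68 = 2.50; fold change = 2^-2.50 = 0.177
NR9 has the largest |ΔΔCt| = 4.63.

0.040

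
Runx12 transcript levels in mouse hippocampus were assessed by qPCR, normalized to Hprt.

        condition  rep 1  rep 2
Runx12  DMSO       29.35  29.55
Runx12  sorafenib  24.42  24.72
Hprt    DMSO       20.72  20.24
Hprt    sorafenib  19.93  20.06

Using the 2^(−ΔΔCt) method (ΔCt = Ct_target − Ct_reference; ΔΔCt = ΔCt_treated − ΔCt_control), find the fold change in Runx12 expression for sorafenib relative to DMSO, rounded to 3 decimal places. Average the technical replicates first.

Mean Ct: Runx12 DMSO 29.450; Runx12 sorafenib 24.570; Hprt DMSO 20.480; Hprt sorafenib 19.995
ΔCt(DMSO) = 29.450 − 20.480 = 8.970
ΔCt(sorafenib) = 24.570 − 19.995 = 4.575
ΔΔCt = 4.575 − 8.970 = -4.395
Fold change = 2^(−(-4.395)) = 2^4.395 = 21.0391

21.039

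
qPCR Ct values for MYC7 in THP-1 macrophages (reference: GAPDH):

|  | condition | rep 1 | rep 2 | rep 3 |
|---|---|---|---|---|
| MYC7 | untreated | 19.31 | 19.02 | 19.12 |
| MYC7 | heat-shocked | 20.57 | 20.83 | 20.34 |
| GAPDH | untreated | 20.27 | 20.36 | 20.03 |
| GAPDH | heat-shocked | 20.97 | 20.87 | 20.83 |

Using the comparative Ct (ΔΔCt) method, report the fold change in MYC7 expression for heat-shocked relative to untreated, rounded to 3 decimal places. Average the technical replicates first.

0.590

Mean Ct: MYC7 untreated 19.150; MYC7 heat-shocked 20.580; GAPDH untreated 20.220; GAPDH heat-shocked 20.890
ΔCt(untreated) = 19.150 − 20.220 = -1.070
ΔCt(heat-shocked) = 20.580 − 20.890 = -0.310
ΔΔCt = -0.310 − (-1.070) = 0.760
Fold change = 2^(−0.760) = 0.5905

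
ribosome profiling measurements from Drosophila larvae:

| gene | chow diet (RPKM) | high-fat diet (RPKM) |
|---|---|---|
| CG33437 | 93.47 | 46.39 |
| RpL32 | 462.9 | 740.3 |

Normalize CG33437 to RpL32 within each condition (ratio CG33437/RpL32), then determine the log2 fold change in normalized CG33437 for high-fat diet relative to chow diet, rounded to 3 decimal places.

CG33437/RpL32 (chow diet) = 93.47 / 462.9 = 0.20192
CG33437/RpL32 (high-fat diet) = 46.39 / 740.3 = 0.062664
Fold change = 0.062664 / 0.20192 = 0.3103
log2(0.3103) = -1.6881

-1.688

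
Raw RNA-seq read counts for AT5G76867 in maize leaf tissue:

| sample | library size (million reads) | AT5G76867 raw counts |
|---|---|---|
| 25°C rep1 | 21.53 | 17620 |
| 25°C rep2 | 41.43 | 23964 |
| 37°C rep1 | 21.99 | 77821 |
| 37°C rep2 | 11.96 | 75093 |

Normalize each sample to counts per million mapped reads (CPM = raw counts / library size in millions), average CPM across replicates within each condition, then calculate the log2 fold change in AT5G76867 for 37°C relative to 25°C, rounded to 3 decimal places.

CPM(25°C rep1) = 17620 / 21.53 = 818.3929
CPM(25°C rep2) = 23964 / 41.43 = 578.4214
CPM(37°C rep1) = 77821 / 21.99 = 3538.9268
CPM(37°C rep2) = 75093 / 11.96 = 6278.6789
mean CPM(25°C) = 698.4072; mean CPM(37°C) = 4908.8029
Fold change = 4908.8029 / 698.4072 = 7.02857
log2(7.02857) = 2.8132

2.813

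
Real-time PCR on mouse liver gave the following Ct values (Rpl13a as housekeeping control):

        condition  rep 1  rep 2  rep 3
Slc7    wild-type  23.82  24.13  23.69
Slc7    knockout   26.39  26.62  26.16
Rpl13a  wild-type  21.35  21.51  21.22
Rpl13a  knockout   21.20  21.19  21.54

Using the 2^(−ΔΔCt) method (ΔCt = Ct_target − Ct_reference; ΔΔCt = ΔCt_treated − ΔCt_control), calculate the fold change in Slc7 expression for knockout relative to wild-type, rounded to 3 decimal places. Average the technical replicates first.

Mean Ct: Slc7 wild-type 23.880; Slc7 knockout 26.390; Rpl13a wild-type 21.360; Rpl13a knockout 21.310
ΔCt(wild-type) = 23.880 − 21.360 = 2.520
ΔCt(knockout) = 26.390 − 21.310 = 5.080
ΔΔCt = 5.080 − 2.520 = 2.560
Fold change = 2^(−2.560) = 0.1696

0.170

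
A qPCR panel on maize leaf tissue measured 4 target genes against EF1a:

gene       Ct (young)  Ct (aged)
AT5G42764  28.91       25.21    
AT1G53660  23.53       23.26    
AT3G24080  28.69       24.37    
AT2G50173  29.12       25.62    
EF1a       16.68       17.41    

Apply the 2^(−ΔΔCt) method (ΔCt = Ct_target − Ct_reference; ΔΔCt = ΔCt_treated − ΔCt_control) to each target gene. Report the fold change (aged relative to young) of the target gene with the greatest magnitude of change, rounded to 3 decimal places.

AT5G42764: ΔΔCt = (25.21−17.41) − (28.91−16.68) = 7.80 − 12.23 = -4.43; fold change = 2^4.43 = 21.556
AT1G53660: ΔΔCt = (23.26−17.41) − (23.53−16.68) = 5.85 − 6.85 = -1.00; fold change = 2^1.00 = 2.000
AT3G24080: ΔΔCt = (24.37−17.41) − (28.69−16.68) = 6.96 − 12.01 = -5.05; fold change = 2^5.05 = 33.128
AT2G50173: ΔΔCt = (25.62−17.41) − (29.12−16.68) = 8.21 − 12.44 = -4.23; fold change = 2^4.23 = 18.765
AT3G24080 has the largest |ΔΔCt| = 5.05.

33.128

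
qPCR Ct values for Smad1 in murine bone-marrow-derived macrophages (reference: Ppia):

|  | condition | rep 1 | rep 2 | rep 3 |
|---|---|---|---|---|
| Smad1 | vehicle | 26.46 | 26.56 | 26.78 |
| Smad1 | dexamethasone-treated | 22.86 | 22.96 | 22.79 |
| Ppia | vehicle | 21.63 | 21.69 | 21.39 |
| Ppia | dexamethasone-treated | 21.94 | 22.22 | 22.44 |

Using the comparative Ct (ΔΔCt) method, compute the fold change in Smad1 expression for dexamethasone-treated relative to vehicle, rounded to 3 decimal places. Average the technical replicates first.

20.535

Mean Ct: Smad1 vehicle 26.600; Smad1 dexamethasone-treated 22.870; Ppia vehicle 21.570; Ppia dexamethasone-treated 22.200
ΔCt(vehicle) = 26.600 − 21.570 = 5.030
ΔCt(dexamethasone-treated) = 22.870 − 22.200 = 0.670
ΔΔCt = 0.670 − 5.030 = -4.360
Fold change = 2^(−(-4.360)) = 2^4.360 = 20.5348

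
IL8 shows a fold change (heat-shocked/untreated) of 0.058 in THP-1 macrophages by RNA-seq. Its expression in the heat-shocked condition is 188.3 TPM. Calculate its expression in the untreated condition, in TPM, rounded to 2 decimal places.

3246.55

untreated expression = 188.3 / 0.058 = 3246.55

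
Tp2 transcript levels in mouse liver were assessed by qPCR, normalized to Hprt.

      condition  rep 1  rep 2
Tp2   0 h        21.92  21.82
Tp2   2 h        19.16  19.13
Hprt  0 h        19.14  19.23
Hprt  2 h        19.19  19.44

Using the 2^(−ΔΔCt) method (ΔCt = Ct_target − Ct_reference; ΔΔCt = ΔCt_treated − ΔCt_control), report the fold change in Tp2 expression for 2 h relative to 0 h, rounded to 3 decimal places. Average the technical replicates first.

Mean Ct: Tp2 0 h 21.870; Tp2 2 h 19.145; Hprt 0 h 19.185; Hprt 2 h 19.315
ΔCt(0 h) = 21.870 − 19.185 = 2.685
ΔCt(2 h) = 19.145 − 19.315 = -0.170
ΔΔCt = -0.170 − 2.685 = -2.855
Fold change = 2^(−(-2.855)) = 2^2.855 = 7.2350

7.235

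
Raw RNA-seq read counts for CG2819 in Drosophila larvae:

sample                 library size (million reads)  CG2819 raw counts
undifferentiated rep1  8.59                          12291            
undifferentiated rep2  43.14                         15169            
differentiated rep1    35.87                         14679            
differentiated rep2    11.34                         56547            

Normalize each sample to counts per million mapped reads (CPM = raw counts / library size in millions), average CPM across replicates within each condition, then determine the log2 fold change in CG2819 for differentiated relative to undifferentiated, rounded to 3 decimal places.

1.598

CPM(undifferentiated rep1) = 12291 / 8.59 = 1430.8498
CPM(undifferentiated rep2) = 15169 / 43.14 = 351.6226
CPM(differentiated rep1) = 14679 / 35.87 = 409.2278
CPM(differentiated rep2) = 56547 / 11.34 = 4986.5079
mean CPM(undifferentiated) = 891.2362; mean CPM(differentiated) = 2697.8679
Fold change = 2697.8679 / 891.2362 = 3.02711
log2(3.02711) = 1.5979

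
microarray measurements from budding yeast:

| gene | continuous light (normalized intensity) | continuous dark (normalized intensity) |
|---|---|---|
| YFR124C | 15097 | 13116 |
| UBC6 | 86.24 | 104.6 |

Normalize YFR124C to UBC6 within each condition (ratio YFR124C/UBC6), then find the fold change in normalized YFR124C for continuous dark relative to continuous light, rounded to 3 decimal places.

YFR124C/UBC6 (continuous light) = 15097 / 86.24 = 175.06
YFR124C/UBC6 (continuous dark) = 13116 / 104.6 = 125.39
Fold change = 125.39 / 175.06 = 0.7163

0.716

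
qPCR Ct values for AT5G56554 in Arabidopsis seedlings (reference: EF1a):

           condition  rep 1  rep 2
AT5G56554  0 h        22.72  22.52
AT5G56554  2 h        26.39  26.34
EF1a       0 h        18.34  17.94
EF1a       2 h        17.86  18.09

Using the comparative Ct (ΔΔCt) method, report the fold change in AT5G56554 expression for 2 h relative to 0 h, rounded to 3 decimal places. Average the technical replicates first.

0.067

Mean Ct: AT5G56554 0 h 22.620; AT5G56554 2 h 26.365; EF1a 0 h 18.140; EF1a 2 h 17.975
ΔCt(0 h) = 22.620 − 18.140 = 4.480
ΔCt(2 h) = 26.365 − 17.975 = 8.390
ΔΔCt = 8.390 − 4.480 = 3.910
Fold change = 2^(−3.910) = 0.0665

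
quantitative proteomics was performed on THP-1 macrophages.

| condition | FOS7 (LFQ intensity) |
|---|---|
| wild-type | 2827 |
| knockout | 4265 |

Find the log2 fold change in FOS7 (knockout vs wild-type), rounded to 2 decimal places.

0.59

Fold change = 4265 / 2827 = 1.5087
log2(1.5087) = 0.593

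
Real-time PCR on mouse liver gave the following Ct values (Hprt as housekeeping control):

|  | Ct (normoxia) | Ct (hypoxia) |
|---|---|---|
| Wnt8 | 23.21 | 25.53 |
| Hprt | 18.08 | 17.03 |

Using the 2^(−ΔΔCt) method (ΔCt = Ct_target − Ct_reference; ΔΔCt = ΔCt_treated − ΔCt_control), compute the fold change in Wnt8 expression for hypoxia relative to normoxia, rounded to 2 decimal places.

ΔCt(normoxia) = 23.210 − 18.080 = 5.130
ΔCt(hypoxia) = 25.530 − 17.030 = 8.500
ΔΔCt = 8.500 − 5.130 = 3.370
Fold change = 2^(−3.370) = 0.097

0.10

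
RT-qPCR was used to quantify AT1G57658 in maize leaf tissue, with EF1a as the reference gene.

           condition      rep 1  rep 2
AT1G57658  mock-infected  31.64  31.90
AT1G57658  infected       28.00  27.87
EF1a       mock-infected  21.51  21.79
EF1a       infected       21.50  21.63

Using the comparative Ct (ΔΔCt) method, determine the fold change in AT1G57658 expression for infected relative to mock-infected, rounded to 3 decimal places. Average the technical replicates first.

Mean Ct: AT1G57658 mock-infected 31.770; AT1G57658 infected 27.935; EF1a mock-infected 21.650; EF1a infected 21.565
ΔCt(mock-infected) = 31.770 − 21.650 = 10.120
ΔCt(infected) = 27.935 − 21.565 = 6.370
ΔΔCt = 6.370 − 10.120 = -3.750
Fold change = 2^(−(-3.750)) = 2^3.750 = 13.4543

13.454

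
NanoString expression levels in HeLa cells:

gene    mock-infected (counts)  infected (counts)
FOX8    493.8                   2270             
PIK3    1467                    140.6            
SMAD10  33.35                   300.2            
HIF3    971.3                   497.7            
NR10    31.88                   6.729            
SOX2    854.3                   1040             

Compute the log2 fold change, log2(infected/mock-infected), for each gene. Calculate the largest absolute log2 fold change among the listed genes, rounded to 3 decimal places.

log2(2270/493.8) = 2.201  (FOX8)
log2(140.6/1467) = -3.383  (PIK3)
log2(300.2/33.35) = 3.170  (SMAD10)
log2(497.7/971.3) = -0.965  (HIF3)
log2(6.729/31.88) = -2.244  (NR10)
log2(1040/854.3) = 0.284  (SOX2)
The largest magnitude belongs to PIK3.

3.383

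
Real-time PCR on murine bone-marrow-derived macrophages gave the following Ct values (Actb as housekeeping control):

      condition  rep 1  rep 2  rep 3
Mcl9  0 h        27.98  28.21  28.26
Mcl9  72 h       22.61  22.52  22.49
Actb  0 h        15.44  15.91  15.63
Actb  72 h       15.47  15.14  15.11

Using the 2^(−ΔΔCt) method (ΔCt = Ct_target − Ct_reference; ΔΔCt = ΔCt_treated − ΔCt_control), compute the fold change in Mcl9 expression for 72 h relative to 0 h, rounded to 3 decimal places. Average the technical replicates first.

36.504

Mean Ct: Mcl9 0 h 28.150; Mcl9 72 h 22.540; Actb 0 h 15.660; Actb 72 h 15.240
ΔCt(0 h) = 28.150 − 15.660 = 12.490
ΔCt(72 h) = 22.540 − 15.240 = 7.300
ΔΔCt = 7.300 − 12.490 = -5.190
Fold change = 2^(−(-5.190)) = 2^5.190 = 36.5044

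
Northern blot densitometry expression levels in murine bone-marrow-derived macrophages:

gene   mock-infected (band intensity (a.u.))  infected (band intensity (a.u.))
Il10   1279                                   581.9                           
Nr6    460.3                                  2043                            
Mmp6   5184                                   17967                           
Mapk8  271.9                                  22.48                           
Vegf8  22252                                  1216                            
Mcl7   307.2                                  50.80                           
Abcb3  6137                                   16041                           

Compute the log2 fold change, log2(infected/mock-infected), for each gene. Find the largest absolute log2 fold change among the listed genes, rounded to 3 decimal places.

log2(581.9/1279) = -1.136  (Il10)
log2(2043/460.3) = 2.150  (Nr6)
log2(17967/5184) = 1.793  (Mmp6)
log2(22.48/271.9) = -3.596  (Mapk8)
log2(1216/22252) = -4.194  (Vegf8)
log2(50.80/307.2) = -2.596  (Mcl7)
log2(16041/6137) = 1.386  (Abcb3)
The largest magnitude belongs to Vegf8.

4.194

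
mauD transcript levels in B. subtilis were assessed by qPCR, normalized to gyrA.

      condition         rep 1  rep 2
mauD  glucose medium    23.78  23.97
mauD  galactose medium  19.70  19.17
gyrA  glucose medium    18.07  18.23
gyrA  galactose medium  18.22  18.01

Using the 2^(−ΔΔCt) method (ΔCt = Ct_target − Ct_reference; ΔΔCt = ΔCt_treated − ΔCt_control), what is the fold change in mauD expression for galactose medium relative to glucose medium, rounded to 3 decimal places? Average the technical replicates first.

21.185

Mean Ct: mauD glucose medium 23.875; mauD galactose medium 19.435; gyrA glucose medium 18.150; gyrA galactose medium 18.115
ΔCt(glucose medium) = 23.875 − 18.150 = 5.725
ΔCt(galactose medium) = 19.435 − 18.115 = 1.320
ΔΔCt = 1.320 − 5.725 = -4.405
Fold change = 2^(−(-4.405)) = 2^4.405 = 21.1854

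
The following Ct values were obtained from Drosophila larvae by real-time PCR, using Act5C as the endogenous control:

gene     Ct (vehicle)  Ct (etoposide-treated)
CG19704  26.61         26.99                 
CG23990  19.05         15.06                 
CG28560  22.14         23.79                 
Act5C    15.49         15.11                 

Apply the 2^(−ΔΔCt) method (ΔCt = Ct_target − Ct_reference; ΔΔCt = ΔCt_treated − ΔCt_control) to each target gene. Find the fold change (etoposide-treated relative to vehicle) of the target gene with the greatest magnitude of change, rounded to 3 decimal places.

CG19704: ΔΔCt = (26.99−15.11) − (26.61−15.49) = 11.88 − 11.12 = 0.76; fold change = 2^-0.76 = 0.590
CG23990: ΔΔCt = (15.06−15.11) − (19.05−15.49) = -0.05 − 3.56 = -3.61; fold change = 2^3.61 = 12.210
CG28560: ΔΔCt = (23.79−15.11) − (22.14−15.49) = 8.68 − 6.65 = 2.03; fold change = 2^-2.03 = 0.245
CG23990 has the largest |ΔΔCt| = 3.61.

12.210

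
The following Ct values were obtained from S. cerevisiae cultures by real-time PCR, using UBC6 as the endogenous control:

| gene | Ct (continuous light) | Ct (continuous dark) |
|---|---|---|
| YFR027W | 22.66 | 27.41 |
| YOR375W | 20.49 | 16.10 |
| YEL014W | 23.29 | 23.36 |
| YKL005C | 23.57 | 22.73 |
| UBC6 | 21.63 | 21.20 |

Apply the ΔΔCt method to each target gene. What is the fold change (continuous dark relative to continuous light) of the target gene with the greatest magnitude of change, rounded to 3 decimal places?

0.028

YFR027W: ΔΔCt = (27.41−21.20) − (22.66−21.63) = 6.21 − 1.03 = 5.18; fold change = 2^-5.18 = 0.028
YOR375W: ΔΔCt = (16.10−21.20) − (20.49−21.63) = -5.10 − (-1.14) = -3.96; fold change = 2^3.96 = 15.562
YEL014W: ΔΔCt = (23.36−21.20) − (23.29−21.63) = 2.16 − 1.66 = 0.50; fold change = 2^-0.50 = 0.707
YKL005C: ΔΔCt = (22.73−21.20) − (23.57−21.63) = 1.53 − 1.94 = -0.41; fold change = 2^0.41 = 1.329
YFR027W has the largest |ΔΔCt| = 5.18.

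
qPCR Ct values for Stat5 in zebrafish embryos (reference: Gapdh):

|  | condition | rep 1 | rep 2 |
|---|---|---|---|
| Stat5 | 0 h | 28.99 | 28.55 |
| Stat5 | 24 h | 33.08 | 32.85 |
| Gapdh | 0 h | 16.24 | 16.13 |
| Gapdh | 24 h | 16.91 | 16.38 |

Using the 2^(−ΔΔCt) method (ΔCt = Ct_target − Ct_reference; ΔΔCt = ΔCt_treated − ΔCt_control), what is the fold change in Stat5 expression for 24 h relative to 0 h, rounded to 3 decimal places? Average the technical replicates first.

Mean Ct: Stat5 0 h 28.770; Stat5 24 h 32.965; Gapdh 0 h 16.185; Gapdh 24 h 16.645
ΔCt(0 h) = 28.770 − 16.185 = 12.585
ΔCt(24 h) = 32.965 − 16.645 = 16.320
ΔΔCt = 16.320 − 12.585 = 3.735
Fold change = 2^(−3.735) = 0.0751

0.075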